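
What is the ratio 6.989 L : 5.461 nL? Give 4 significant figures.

1280000000

(6.989) / (5.461 × 10⁻⁹) = 1.2798 × 10⁹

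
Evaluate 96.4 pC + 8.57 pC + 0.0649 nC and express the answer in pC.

169.87 pC

In pC:
  96.4 pC → 96.4
  8.57 pC → 8.57
  0.0649 nC = 0.0649e3 pC = 64.9
Sum: 96.4 + 8.57 + 64.9 = 169.87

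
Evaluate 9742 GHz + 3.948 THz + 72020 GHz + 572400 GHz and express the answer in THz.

658.11 THz

In THz:
  9742 GHz = 9742 × 10⁻³ THz = 9.742
  3.948 THz → 3.948
  72020 GHz = 72020 × 10⁻³ THz = 72.02
  572400 GHz = 572400 × 10⁻³ THz = 572.4
Sum: 9.742 + 3.948 + 72.02 + 572.4 = 658.11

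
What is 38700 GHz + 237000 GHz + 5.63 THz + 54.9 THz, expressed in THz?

336.23 THz

In THz:
  38700 GHz = 38700 × 10^-3 THz = 38.7
  237000 GHz = 237000 × 10^-3 THz = 237
  5.63 THz → 5.63
  54.9 THz → 54.9
Sum: 38.7 + 237 + 5.63 + 54.9 = 336.23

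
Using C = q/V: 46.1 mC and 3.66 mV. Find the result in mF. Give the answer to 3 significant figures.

12600 mF

(46.1e-3) / (3.66e-3) = 12.596 F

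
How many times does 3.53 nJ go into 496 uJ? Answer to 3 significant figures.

(496e-6) / (3.53e-9) = 140.5e3

141000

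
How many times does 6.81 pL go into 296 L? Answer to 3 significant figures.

43500000000000

(296) / (6.81 × 10^-12) = 43.47 × 10^12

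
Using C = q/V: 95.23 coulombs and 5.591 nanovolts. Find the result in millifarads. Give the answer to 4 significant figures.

17030000000000 millifarads

(95.23) / (5.591e-9) = 17.0327e9 F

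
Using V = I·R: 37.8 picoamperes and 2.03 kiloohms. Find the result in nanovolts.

37.8e-12 × 2.03e3 = 76.734e-9 V

76.734 nanovolts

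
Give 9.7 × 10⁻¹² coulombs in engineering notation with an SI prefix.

9.7 picocoulombs

= 9.7 × 10⁻¹² coulombs; 10⁻¹² is pico.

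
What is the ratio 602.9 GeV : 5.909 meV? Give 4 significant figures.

102000000000000

(602.9 × 10^9) / (5.909 × 10^-3) = 102.03 × 10^12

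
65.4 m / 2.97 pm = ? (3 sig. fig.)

(65.4) / (2.97e-12) = 22.02e12

22000000000000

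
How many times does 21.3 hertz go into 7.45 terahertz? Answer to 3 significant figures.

(7.45e12) / (21.3) = 0.3498e12

350000000000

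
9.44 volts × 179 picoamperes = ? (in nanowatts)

9.44 × 179e-12 = 1689.76e-12 W

1.68976 nanowatts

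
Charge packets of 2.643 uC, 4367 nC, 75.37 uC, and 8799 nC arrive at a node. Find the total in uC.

In uC:
  2.643 uC → 2.643
  4367 nC = 4367e-3 uC = 4.367
  75.37 uC → 75.37
  8799 nC = 8799e-3 uC = 8.799
Sum: 2.643 + 4.367 + 75.37 + 8.799 = 91.179

91.179 uC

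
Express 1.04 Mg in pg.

1040000000000000000 pg

mega = 10^6, pico = 10^-12; factor is 10^18.
1.04 × 10^18 = 1040000000000000000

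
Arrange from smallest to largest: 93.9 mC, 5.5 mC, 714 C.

93.9 mC = 0.0939 C
5.5 mC = 0.0055 C
714 C = 714 C

5.5 mC < 93.9 mC < 714 C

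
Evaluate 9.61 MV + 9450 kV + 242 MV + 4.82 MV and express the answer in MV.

265.88 MV

In MV:
  9.61 MV → 9.61
  9450 kV = 9450 × 10⁻³ MV = 9.45
  242 MV → 242
  4.82 MV → 4.82
Sum: 9.61 + 9.45 + 242 + 4.82 = 265.88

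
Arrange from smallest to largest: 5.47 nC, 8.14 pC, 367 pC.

5.47 nC = 0.00000000547 C
8.14 pC = 0.00000000000814 C
367 pC = 0.000000000367 C

8.14 pC < 367 pC < 5.47 nC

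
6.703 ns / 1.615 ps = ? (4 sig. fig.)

(6.703 × 10⁻⁹) / (1.615 × 10⁻¹²) = 4.1505 × 10³

4150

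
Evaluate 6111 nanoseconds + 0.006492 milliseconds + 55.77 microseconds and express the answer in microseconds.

68.373 microseconds

In microseconds:
  6111 nanoseconds = 6111 × 10⁻³ microseconds = 6.111
  0.006492 milliseconds = 0.006492 × 10³ microseconds = 6.492
  55.77 microseconds → 55.77
Sum: 6.111 + 6.492 + 55.77 = 68.373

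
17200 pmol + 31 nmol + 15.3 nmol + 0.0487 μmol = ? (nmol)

In nmol:
  17200 pmol = 17200 × 10⁻³ nmol = 17.2
  31 nmol → 31
  15.3 nmol → 15.3
  0.0487 μmol = 0.0487 × 10³ nmol = 48.7
Sum: 17.2 + 31 + 15.3 + 48.7 = 112.2

112.2 nmol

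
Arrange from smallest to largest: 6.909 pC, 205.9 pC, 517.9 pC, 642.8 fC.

642.8 fC < 6.909 pC < 205.9 pC < 517.9 pC

6.909 pC = 0.000000000006909 C
205.9 pC = 0.0000000002059 C
517.9 pC = 0.0000000005179 C
642.8 fC = 0.0000000000006428 C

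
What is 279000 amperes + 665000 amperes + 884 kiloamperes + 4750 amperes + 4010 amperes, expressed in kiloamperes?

1836.76 kiloamperes

In kiloamperes:
  279000 amperes = 279000e-3 kiloamperes = 279
  665000 amperes = 665000e-3 kiloamperes = 665
  884 kiloamperes → 884
  4750 amperes = 4750e-3 kiloamperes = 4.75
  4010 amperes = 4010e-3 kiloamperes = 4.01
Sum: 279 + 665 + 884 + 4.75 + 4.01 = 1836.76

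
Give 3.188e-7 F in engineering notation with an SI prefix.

= 318.8e-9 F; 1e-9 is nano.

318.8 nF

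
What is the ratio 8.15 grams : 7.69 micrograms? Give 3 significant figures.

1060000

(8.15) / (7.69e-6) = 1.06e6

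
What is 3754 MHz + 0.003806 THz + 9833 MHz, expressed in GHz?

In GHz:
  3754 MHz = 3754 × 10^-3 GHz = 3.754
  0.003806 THz = 0.003806 × 10^3 GHz = 3.806
  9833 MHz = 9833 × 10^-3 GHz = 9.833
Sum: 3.754 + 3.806 + 9.833 = 17.393

17.393 GHz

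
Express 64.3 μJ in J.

micro = 10^-6, (no prefix) = 10^0; factor is 10^-6.
64.3 × 10^-6 = 0.0000643

0.0000643 J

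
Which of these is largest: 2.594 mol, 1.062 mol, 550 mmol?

2.594 mol = 2.594 mol
1.062 mol = 1.062 mol
550 mmol = 0.55 mol

2.594 mol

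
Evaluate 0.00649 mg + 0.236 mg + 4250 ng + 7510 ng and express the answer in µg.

In µg:
  0.00649 mg = 0.00649 × 10³ µg = 6.49
  0.236 mg = 0.236 × 10³ µg = 236
  4250 ng = 4250 × 10⁻³ µg = 4.25
  7510 ng = 7510 × 10⁻³ µg = 7.51
Sum: 6.49 + 236 + 4.25 + 7.51 = 254.25

254.25 µg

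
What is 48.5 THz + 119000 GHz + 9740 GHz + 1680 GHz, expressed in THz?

178.92 THz

In THz:
  48.5 THz → 48.5
  119000 GHz = 119000e-3 THz = 119
  9740 GHz = 9740e-3 THz = 9.74
  1680 GHz = 1680e-3 THz = 1.68
Sum: 48.5 + 119 + 9.74 + 1.68 = 178.92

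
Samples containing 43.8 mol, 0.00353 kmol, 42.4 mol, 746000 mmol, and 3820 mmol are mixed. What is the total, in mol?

839.55 mol

In mol:
  43.8 mol → 43.8
  0.00353 kmol = 0.00353 × 10^3 mol = 3.53
  42.4 mol → 42.4
  746000 mmol = 746000 × 10^-3 mol = 746
  3820 mmol = 3820 × 10^-3 mol = 3.82
Sum: 43.8 + 3.53 + 42.4 + 746 + 3.82 = 839.55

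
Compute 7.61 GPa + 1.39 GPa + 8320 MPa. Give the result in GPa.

In GPa:
  7.61 GPa → 7.61
  1.39 GPa → 1.39
  8320 MPa = 8320 × 10⁻³ GPa = 8.32
Sum: 7.61 + 1.39 + 8.32 = 17.32

17.32 GPa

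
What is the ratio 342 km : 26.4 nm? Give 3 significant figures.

13000000000000

(342 × 10³) / (26.4 × 10⁻⁹) = 12.95 × 10¹²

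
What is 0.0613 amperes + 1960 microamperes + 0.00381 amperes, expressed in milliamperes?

67.07 milliamperes

In milliamperes:
  0.0613 amperes = 0.0613e3 milliamperes = 61.3
  1960 microamperes = 1960e-3 milliamperes = 1.96
  0.00381 amperes = 0.00381e3 milliamperes = 3.81
Sum: 61.3 + 1.96 + 3.81 = 67.07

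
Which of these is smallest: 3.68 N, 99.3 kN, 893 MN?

3.68 N

3.68 N = 3.68 N
99.3 kN = 99300 N
893 MN = 893000000 N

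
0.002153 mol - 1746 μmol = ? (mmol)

In mmol:
  0.002153 mol = 0.002153 × 10³ mmol = 2.153
  1746 μmol = 1746 × 10⁻³ mmol = 1.746
Difference: 2.153 - 1.746 = 0.407

0.407 mmol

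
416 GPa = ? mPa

giga = 1e9, milli = 1e-3; factor is 1e12.
416 × 1e12 = 416000000000000

416000000000000 mPa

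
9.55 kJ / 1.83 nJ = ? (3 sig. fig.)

5220000000000

(9.55 × 10^3) / (1.83 × 10^-9) = 5.219 × 10^12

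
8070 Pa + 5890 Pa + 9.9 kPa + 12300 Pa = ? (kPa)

In kPa:
  8070 Pa = 8070e-3 kPa = 8.07
  5890 Pa = 5890e-3 kPa = 5.89
  9.9 kPa → 9.9
  12300 Pa = 12300e-3 kPa = 12.3
Sum: 8.07 + 5.89 + 9.9 + 12.3 = 36.16

36.16 kPa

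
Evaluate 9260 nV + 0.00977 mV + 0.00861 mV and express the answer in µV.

27.64 µV

In µV:
  9260 nV = 9260 × 10^-3 µV = 9.26
  0.00977 mV = 0.00977 × 10^3 µV = 9.77
  0.00861 mV = 0.00861 × 10^3 µV = 8.61
Sum: 9.26 + 9.77 + 8.61 = 27.64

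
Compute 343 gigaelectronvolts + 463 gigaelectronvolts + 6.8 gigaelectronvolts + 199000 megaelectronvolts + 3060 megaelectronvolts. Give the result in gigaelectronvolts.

1014.86 gigaelectronvolts

In gigaelectronvolts:
  343 gigaelectronvolts → 343
  463 gigaelectronvolts → 463
  6.8 gigaelectronvolts → 6.8
  199000 megaelectronvolts = 199000 × 10⁻³ gigaelectronvolts = 199
  3060 megaelectronvolts = 3060 × 10⁻³ gigaelectronvolts = 3.06
Sum: 343 + 463 + 6.8 + 199 + 3.06 = 1014.86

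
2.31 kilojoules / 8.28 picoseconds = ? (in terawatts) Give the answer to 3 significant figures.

(2.31e3) / (8.28e-12) = 0.27899e15 W

279 terawatts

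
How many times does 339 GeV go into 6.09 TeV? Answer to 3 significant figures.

18.0

(6.09 × 10^12) / (339 × 10^9) = 0.01796 × 10^3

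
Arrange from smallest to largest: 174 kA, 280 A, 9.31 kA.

174 kA = 174000 A
280 A = 280 A
9.31 kA = 9310 A

280 A < 9.31 kA < 174 kA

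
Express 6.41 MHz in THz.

mega = 10⁶, tera = 10¹²; factor is 10⁻⁶.
6.41 × 10⁻⁶ = 0.00000641

0.00000641 THz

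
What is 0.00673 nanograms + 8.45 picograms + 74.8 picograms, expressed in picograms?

In picograms:
  0.00673 nanograms = 0.00673 × 10^3 picograms = 6.73
  8.45 picograms → 8.45
  74.8 picograms → 74.8
Sum: 6.73 + 8.45 + 74.8 = 89.98

89.98 picograms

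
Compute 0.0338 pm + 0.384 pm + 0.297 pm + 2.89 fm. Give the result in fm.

717.69 fm

In fm:
  0.0338 pm = 0.0338e3 fm = 33.8
  0.384 pm = 0.384e3 fm = 384
  0.297 pm = 0.297e3 fm = 297
  2.89 fm → 2.89
Sum: 33.8 + 384 + 297 + 2.89 = 717.69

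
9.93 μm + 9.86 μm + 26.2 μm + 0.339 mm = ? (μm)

384.99 μm

In μm:
  9.93 μm → 9.93
  9.86 μm → 9.86
  26.2 μm → 26.2
  0.339 mm = 0.339 × 10³ μm = 339
Sum: 9.93 + 9.86 + 26.2 + 339 = 384.99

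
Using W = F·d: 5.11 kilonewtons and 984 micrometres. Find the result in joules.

5.02824 joules

5.11e3 × 984e-6 = 5028.24e-3 J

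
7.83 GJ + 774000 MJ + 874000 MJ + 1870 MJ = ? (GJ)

1657.7 GJ

In GJ:
  7.83 GJ → 7.83
  774000 MJ = 774000 × 10⁻³ GJ = 774
  874000 MJ = 874000 × 10⁻³ GJ = 874
  1870 MJ = 1870 × 10⁻³ GJ = 1.87
Sum: 7.83 + 774 + 874 + 1.87 = 1657.7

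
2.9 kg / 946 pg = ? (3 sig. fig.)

3070000000000

(2.9 × 10³) / (946 × 10⁻¹²) = 0.003066 × 10¹⁵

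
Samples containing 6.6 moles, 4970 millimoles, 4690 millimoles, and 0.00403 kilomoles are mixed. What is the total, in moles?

20.29 moles

In moles:
  6.6 moles → 6.6
  4970 millimoles = 4970e-3 moles = 4.97
  4690 millimoles = 4690e-3 moles = 4.69
  0.00403 kilomoles = 0.00403e3 moles = 4.03
Sum: 6.6 + 4.97 + 4.69 + 4.03 = 20.29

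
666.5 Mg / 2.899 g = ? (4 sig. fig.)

(666.5 × 10⁶) / (2.899) = 229.91 × 10⁶

229900000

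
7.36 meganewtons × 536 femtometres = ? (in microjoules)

3.94496 microjoules

7.36e6 × 536e-15 = 3944.96e-9 J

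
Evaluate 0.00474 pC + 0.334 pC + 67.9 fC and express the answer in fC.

In fC:
  0.00474 pC = 0.00474 × 10^3 fC = 4.74
  0.334 pC = 0.334 × 10^3 fC = 334
  67.9 fC → 67.9
Sum: 4.74 + 334 + 67.9 = 406.64

406.64 fC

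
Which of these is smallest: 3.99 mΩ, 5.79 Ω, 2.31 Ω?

3.99 mΩ = 0.00399 Ω
5.79 Ω = 5.79 Ω
2.31 Ω = 2.31 Ω

3.99 mΩ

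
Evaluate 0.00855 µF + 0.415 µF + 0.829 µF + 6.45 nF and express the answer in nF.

1259 nF

In nF:
  0.00855 µF = 0.00855e3 nF = 8.55
  0.415 µF = 0.415e3 nF = 415
  0.829 µF = 0.829e3 nF = 829
  6.45 nF → 6.45
Sum: 8.55 + 415 + 829 + 6.45 = 1259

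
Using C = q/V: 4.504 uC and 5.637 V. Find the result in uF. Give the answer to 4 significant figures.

(4.504 × 10^-6) / (5.637) = 0.799007 × 10^-6 F

0.7990 uF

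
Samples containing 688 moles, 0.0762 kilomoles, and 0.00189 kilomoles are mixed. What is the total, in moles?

766.09 moles

In moles:
  688 moles → 688
  0.0762 kilomoles = 0.0762 × 10³ moles = 76.2
  0.00189 kilomoles = 0.00189 × 10³ moles = 1.89
Sum: 688 + 76.2 + 1.89 = 766.09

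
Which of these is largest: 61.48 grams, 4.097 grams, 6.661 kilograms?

61.48 grams = 61.48 grams
4.097 grams = 4.097 grams
6.661 kilograms = 6661 grams

6.661 kilograms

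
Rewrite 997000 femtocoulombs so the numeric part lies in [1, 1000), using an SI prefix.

997 picocoulombs

= 997 × 10^-12 coulombs; 10^-12 is pico.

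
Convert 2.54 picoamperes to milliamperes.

0.00000000254 milliamperes

pico = 1e-12, milli = 1e-3; factor is 1e-9.
2.54 × 1e-9 = 0.00000000254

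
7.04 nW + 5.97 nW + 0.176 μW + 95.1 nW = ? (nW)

284.11 nW

In nW:
  7.04 nW → 7.04
  5.97 nW → 5.97
  0.176 μW = 0.176 × 10³ nW = 176
  95.1 nW → 95.1
Sum: 7.04 + 5.97 + 176 + 95.1 = 284.11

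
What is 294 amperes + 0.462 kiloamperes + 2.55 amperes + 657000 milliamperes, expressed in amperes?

1415.55 amperes

In amperes:
  294 amperes → 294
  0.462 kiloamperes = 0.462e3 amperes = 462
  2.55 amperes → 2.55
  657000 milliamperes = 657000e-3 amperes = 657
Sum: 294 + 462 + 2.55 + 657 = 1415.55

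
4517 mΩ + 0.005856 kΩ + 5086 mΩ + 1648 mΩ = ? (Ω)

In Ω:
  4517 mΩ = 4517e-3 Ω = 4.517
  0.005856 kΩ = 0.005856e3 Ω = 5.856
  5086 mΩ = 5086e-3 Ω = 5.086
  1648 mΩ = 1648e-3 Ω = 1.648
Sum: 4.517 + 5.856 + 5.086 + 1.648 = 17.107

17.107 Ω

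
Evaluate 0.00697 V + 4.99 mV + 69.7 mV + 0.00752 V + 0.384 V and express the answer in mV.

In mV:
  0.00697 V = 0.00697 × 10³ mV = 6.97
  4.99 mV → 4.99
  69.7 mV → 69.7
  0.00752 V = 0.00752 × 10³ mV = 7.52
  0.384 V = 0.384 × 10³ mV = 384
Sum: 6.97 + 4.99 + 69.7 + 7.52 + 384 = 473.18

473.18 mV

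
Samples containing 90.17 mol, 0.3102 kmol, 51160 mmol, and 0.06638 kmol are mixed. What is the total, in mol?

In mol:
  90.17 mol → 90.17
  0.3102 kmol = 0.3102 × 10³ mol = 310.2
  51160 mmol = 51160 × 10⁻³ mol = 51.16
  0.06638 kmol = 0.06638 × 10³ mol = 66.38
Sum: 90.17 + 310.2 + 51.16 + 66.38 = 517.91

517.91 mol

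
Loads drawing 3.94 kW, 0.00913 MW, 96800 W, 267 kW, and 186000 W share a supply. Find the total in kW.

In kW:
  3.94 kW → 3.94
  0.00913 MW = 0.00913e3 kW = 9.13
  96800 W = 96800e-3 kW = 96.8
  267 kW → 267
  186000 W = 186000e-3 kW = 186
Sum: 3.94 + 9.13 + 96.8 + 267 + 186 = 562.87

562.87 kW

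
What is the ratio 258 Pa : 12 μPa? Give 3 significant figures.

(258) / (12 × 10^-6) = 21.5 × 10^6

21500000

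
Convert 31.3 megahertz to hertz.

mega = 10⁶, (no prefix) = 10⁰; factor is 10⁶.
31.3 × 10⁶ = 31300000

31300000 hertz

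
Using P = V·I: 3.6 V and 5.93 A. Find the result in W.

21.348 W

3.6 × 5.93 = 21.348 W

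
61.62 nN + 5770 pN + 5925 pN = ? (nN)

73.315 nN

In nN:
  61.62 nN → 61.62
  5770 pN = 5770 × 10^-3 nN = 5.77
  5925 pN = 5925 × 10^-3 nN = 5.925
Sum: 61.62 + 5.77 + 5.925 = 73.315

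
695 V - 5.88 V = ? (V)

689.12 V

In V:
  695 V → 695
  5.88 V → 5.88
Difference: 695 - 5.88 = 689.12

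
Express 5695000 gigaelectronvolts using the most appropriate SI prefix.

5.695 petaelectronvolts

= 5.695 × 10^15 electronvolts; 10^15 is peta.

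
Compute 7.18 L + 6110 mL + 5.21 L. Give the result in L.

In L:
  7.18 L → 7.18
  6110 mL = 6110e-3 L = 6.11
  5.21 L → 5.21
Sum: 7.18 + 6.11 + 5.21 = 18.5

18.5 L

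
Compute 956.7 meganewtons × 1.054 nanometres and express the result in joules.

1.0083618 joules

956.7 × 10^6 × 1.054 × 10^-9 = 1008.3618 × 10^-3 J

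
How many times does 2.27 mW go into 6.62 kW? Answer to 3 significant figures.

(6.62e3) / (2.27e-3) = 2.916e6

2920000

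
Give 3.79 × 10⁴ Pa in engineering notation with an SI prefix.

= 37.9 × 10³ Pa; 10³ is kilo.

37.9 kPa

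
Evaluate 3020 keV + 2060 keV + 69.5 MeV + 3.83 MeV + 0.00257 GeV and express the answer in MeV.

80.98 MeV

In MeV:
  3020 keV = 3020 × 10^-3 MeV = 3.02
  2060 keV = 2060 × 10^-3 MeV = 2.06
  69.5 MeV → 69.5
  3.83 MeV → 3.83
  0.00257 GeV = 0.00257 × 10^3 MeV = 2.57
Sum: 3.02 + 2.06 + 69.5 + 3.83 + 2.57 = 80.98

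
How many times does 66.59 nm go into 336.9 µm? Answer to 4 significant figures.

5059

(336.9 × 10⁻⁶) / (66.59 × 10⁻⁹) = 5.0593 × 10³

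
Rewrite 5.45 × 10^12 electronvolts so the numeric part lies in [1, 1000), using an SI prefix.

= 5.45 × 10^12 electronvolts; 10^12 is tera.

5.45 teraelectronvolts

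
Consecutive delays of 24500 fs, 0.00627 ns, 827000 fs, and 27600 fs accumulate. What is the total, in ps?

885.37 ps

In ps:
  24500 fs = 24500 × 10⁻³ ps = 24.5
  0.00627 ns = 0.00627 × 10³ ps = 6.27
  827000 fs = 827000 × 10⁻³ ps = 827
  27600 fs = 27600 × 10⁻³ ps = 27.6
Sum: 24.5 + 6.27 + 827 + 27.6 = 885.37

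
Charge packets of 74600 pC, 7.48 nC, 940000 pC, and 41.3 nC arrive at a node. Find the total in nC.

1063.38 nC

In nC:
  74600 pC = 74600 × 10⁻³ nC = 74.6
  7.48 nC → 7.48
  940000 pC = 940000 × 10⁻³ nC = 940
  41.3 nC → 41.3
Sum: 74.6 + 7.48 + 940 + 41.3 = 1063.38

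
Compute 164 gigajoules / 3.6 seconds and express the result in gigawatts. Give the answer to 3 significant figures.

45.6 gigawatts

(164 × 10⁹) / (3.6) = 45.556 × 10⁹ W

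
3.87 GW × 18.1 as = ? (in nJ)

3.87 × 10^9 × 18.1 × 10^-18 = 70.047 × 10^-9 J

70.047 nJ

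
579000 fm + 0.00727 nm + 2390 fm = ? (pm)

In pm:
  579000 fm = 579000 × 10^-3 pm = 579
  0.00727 nm = 0.00727 × 10^3 pm = 7.27
  2390 fm = 2390 × 10^-3 pm = 2.39
Sum: 579 + 7.27 + 2.39 = 588.66

588.66 pm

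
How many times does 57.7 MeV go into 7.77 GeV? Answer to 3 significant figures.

135

(7.77e9) / (57.7e6) = 0.1347e3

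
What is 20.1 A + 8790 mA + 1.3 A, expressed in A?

In A:
  20.1 A → 20.1
  8790 mA = 8790 × 10^-3 A = 8.79
  1.3 A → 1.3
Sum: 20.1 + 8.79 + 1.3 = 30.19

30.19 A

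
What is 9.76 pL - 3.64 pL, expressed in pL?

6.12 pL

In pL:
  9.76 pL → 9.76
  3.64 pL → 3.64
Difference: 9.76 - 3.64 = 6.12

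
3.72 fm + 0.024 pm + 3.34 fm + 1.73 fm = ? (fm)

32.79 fm

In fm:
  3.72 fm → 3.72
  0.024 pm = 0.024 × 10^3 fm = 24
  3.34 fm → 3.34
  1.73 fm → 1.73
Sum: 3.72 + 24 + 3.34 + 1.73 = 32.79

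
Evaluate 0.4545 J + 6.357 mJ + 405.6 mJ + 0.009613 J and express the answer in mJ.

In mJ:
  0.4545 J = 0.4545 × 10³ mJ = 454.5
  6.357 mJ → 6.357
  405.6 mJ → 405.6
  0.009613 J = 0.009613 × 10³ mJ = 9.613
Sum: 454.5 + 6.357 + 405.6 + 9.613 = 876.07

876.07 mJ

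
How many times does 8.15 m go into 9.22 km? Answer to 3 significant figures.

1130

(9.22 × 10^3) / (8.15) = 1.131 × 10^3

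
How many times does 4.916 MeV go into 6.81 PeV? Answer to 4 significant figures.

(6.81 × 10¹⁵) / (4.916 × 10⁶) = 1.3853 × 10⁹

1385000000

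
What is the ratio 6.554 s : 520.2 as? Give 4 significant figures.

(6.554) / (520.2e-18) = 0.012599e18

12600000000000000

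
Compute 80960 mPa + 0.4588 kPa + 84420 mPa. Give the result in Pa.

624.18 Pa

In Pa:
  80960 mPa = 80960e-3 Pa = 80.96
  0.4588 kPa = 0.4588e3 Pa = 458.8
  84420 mPa = 84420e-3 Pa = 84.42
Sum: 80.96 + 458.8 + 84.42 = 624.18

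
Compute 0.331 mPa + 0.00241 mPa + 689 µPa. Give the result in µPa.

In µPa:
  0.331 mPa = 0.331e3 µPa = 331
  0.00241 mPa = 0.00241e3 µPa = 2.41
  689 µPa → 689
Sum: 331 + 2.41 + 689 = 1022.41

1022.41 µPa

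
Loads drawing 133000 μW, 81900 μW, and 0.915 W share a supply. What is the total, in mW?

1129.9 mW

In mW:
  133000 μW = 133000e-3 mW = 133
  81900 μW = 81900e-3 mW = 81.9
  0.915 W = 0.915e3 mW = 915
Sum: 133 + 81.9 + 915 = 1129.9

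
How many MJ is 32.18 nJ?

0.00000000000003218 MJ

nano = 10⁻⁹, mega = 10⁶; factor is 10⁻¹⁵.
32.18 × 10⁻¹⁵ = 0.00000000000003218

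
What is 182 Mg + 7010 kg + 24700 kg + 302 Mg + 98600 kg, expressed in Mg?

In Mg:
  182 Mg → 182
  7010 kg = 7010 × 10^-3 Mg = 7.01
  24700 kg = 24700 × 10^-3 Mg = 24.7
  302 Mg → 302
  98600 kg = 98600 × 10^-3 Mg = 98.6
Sum: 182 + 7.01 + 24.7 + 302 + 98.6 = 614.31

614.31 Mg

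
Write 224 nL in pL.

224000 pL

nano = 1e-9, pico = 1e-12; factor is 1e3.
224 × 1e3 = 224000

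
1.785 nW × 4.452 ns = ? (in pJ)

0.00000794682 pJ

1.785 × 10⁻⁹ × 4.452 × 10⁻⁹ = 7.94682 × 10⁻¹⁸ J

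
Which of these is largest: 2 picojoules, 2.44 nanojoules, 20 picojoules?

2.44 nanojoules

2 picojoules = 0.000000000002 joules
2.44 nanojoules = 0.00000000244 joules
20 picojoules = 0.00000000002 joules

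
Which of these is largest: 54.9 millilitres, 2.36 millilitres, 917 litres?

54.9 millilitres = 0.0549 litres
2.36 millilitres = 0.00236 litres
917 litres = 917 litres

917 litres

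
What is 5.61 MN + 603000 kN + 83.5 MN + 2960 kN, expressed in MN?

695.07 MN

In MN:
  5.61 MN → 5.61
  603000 kN = 603000 × 10⁻³ MN = 603
  83.5 MN → 83.5
  2960 kN = 2960 × 10⁻³ MN = 2.96
Sum: 5.61 + 603 + 83.5 + 2.96 = 695.07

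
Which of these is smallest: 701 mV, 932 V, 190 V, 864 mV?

701 mV = 0.701 V
932 V = 932 V
190 V = 190 V
864 mV = 0.864 V

701 mV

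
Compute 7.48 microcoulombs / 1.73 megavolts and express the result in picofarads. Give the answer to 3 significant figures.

4.32 picofarads

(7.48e-6) / (1.73e6) = 4.3237e-12 F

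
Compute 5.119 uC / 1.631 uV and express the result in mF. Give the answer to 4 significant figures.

3139 mF

(5.119e-6) / (1.631e-6) = 3.13857 F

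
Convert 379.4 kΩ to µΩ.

379400000000 µΩ

kilo = 10^3, micro = 10^-6; factor is 10^9.
379.4 × 10^9 = 379400000000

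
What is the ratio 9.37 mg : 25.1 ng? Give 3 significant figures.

(9.37 × 10⁻³) / (25.1 × 10⁻⁹) = 0.3733 × 10⁶

373000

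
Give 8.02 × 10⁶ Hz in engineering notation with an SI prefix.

= 8.02 × 10⁶ Hz; 10⁶ is mega.

8.02 MHz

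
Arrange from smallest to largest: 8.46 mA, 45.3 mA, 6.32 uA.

6.32 uA < 8.46 mA < 45.3 mA

8.46 mA = 0.00846 A
45.3 mA = 0.0453 A
6.32 uA = 0.00000632 A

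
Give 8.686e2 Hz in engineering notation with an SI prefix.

868.6 Hz

= 868.6 Hz; mantissa already in [1, 1000).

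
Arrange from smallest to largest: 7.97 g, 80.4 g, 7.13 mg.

7.97 g = 7.97 g
80.4 g = 80.4 g
7.13 mg = 0.00713 g

7.13 mg < 7.97 g < 80.4 g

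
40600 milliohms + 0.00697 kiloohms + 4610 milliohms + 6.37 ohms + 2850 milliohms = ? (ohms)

In ohms:
  40600 milliohms = 40600 × 10^-3 ohms = 40.6
  0.00697 kiloohms = 0.00697 × 10^3 ohms = 6.97
  4610 milliohms = 4610 × 10^-3 ohms = 4.61
  6.37 ohms → 6.37
  2850 milliohms = 2850 × 10^-3 ohms = 2.85
Sum: 40.6 + 6.97 + 4.61 + 6.37 + 2.85 = 61.4

61.4 ohms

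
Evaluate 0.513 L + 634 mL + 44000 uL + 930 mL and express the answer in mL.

In mL:
  0.513 L = 0.513 × 10³ mL = 513
  634 mL → 634
  44000 uL = 44000 × 10⁻³ mL = 44
  930 mL → 930
Sum: 513 + 634 + 44 + 930 = 2121

2121 mL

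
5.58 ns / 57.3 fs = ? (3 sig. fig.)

97400

(5.58e-9) / (57.3e-15) = 0.09738e6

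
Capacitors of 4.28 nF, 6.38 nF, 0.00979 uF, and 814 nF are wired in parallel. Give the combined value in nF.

In nF:
  4.28 nF → 4.28
  6.38 nF → 6.38
  0.00979 uF = 0.00979e3 nF = 9.79
  814 nF → 814
Sum: 4.28 + 6.38 + 9.79 + 814 = 834.45

834.45 nF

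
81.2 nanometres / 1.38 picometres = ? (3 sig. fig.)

58800

(81.2e-9) / (1.38e-12) = 58.84e3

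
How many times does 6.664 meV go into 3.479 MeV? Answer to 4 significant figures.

522100000

(3.479 × 10^6) / (6.664 × 10^-3) = 0.52206 × 10^9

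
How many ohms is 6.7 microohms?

0.0000067 ohms

micro = 10⁻⁶, (no prefix) = 10⁰; factor is 10⁻⁶.
6.7 × 10⁻⁶ = 0.0000067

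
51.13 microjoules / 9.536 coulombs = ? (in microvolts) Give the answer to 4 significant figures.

(51.13 × 10^-6) / (9.536) = 5.36179 × 10^-6 V

5.362 microvolts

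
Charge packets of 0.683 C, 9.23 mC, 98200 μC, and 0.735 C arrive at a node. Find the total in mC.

In mC:
  0.683 C = 0.683e3 mC = 683
  9.23 mC → 9.23
  98200 μC = 98200e-3 mC = 98.2
  0.735 C = 0.735e3 mC = 735
Sum: 683 + 9.23 + 98.2 + 735 = 1525.43

1525.43 mC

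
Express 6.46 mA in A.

milli = 10⁻³, (no prefix) = 10⁰; factor is 10⁻³.
6.46 × 10⁻³ = 0.00646

0.00646 A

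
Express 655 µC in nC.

micro = 10⁻⁶, nano = 10⁻⁹; factor is 10³.
655 × 10³ = 655000

655000 nC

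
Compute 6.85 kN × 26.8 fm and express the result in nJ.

6.85 × 10^3 × 26.8 × 10^-15 = 183.58 × 10^-12 J

0.18358 nJ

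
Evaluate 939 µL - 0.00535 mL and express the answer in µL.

In µL:
  939 µL → 939
  0.00535 mL = 0.00535 × 10³ µL = 5.35
Difference: 939 - 5.35 = 933.65

933.65 µL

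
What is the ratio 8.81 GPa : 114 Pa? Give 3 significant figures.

77300000

(8.81e9) / (114) = 0.07728e9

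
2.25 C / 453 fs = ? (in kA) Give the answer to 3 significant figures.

4970000000 kA

(2.25) / (453e-15) = 0.0049669e15 A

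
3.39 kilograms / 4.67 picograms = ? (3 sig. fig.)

(3.39e3) / (4.67e-12) = 0.7259e15

726000000000000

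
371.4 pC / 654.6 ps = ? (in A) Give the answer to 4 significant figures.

0.5674 A

(371.4 × 10⁻¹²) / (654.6 × 10⁻¹²) = 0.567369 A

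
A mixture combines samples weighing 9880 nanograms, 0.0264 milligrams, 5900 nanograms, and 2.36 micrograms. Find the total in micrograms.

44.54 micrograms

In micrograms:
  9880 nanograms = 9880 × 10⁻³ micrograms = 9.88
  0.0264 milligrams = 0.0264 × 10³ micrograms = 26.4
  5900 nanograms = 5900 × 10⁻³ micrograms = 5.9
  2.36 micrograms → 2.36
Sum: 9.88 + 26.4 + 5.9 + 2.36 = 44.54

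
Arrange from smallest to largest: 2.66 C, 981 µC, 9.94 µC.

2.66 C = 2.66 C
981 µC = 0.000981 C
9.94 µC = 0.00000994 C

9.94 µC < 981 µC < 2.66 C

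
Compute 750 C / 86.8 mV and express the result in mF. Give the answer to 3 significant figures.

8640000 mF

(750) / (86.8e-3) = 8.6406e3 F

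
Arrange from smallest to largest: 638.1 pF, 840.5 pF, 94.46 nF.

638.1 pF < 840.5 pF < 94.46 nF

638.1 pF = 0.0000000006381 F
840.5 pF = 0.0000000008405 F
94.46 nF = 0.00000009446 F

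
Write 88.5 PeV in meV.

peta = 10¹⁵, milli = 10⁻³; factor is 10¹⁸.
88.5 × 10¹⁸ = 88500000000000000000

88500000000000000000 meV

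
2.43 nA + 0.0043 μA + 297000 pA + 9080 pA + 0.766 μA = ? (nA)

1078.81 nA

In nA:
  2.43 nA → 2.43
  0.0043 μA = 0.0043e3 nA = 4.3
  297000 pA = 297000e-3 nA = 297
  9080 pA = 9080e-3 nA = 9.08
  0.766 μA = 0.766e3 nA = 766
Sum: 2.43 + 4.3 + 297 + 9.08 + 766 = 1078.81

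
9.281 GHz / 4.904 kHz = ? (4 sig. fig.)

(9.281 × 10^9) / (4.904 × 10^3) = 1.8925 × 10^6

1893000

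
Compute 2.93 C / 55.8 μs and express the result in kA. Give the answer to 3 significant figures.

(2.93) / (55.8e-6) = 0.052509e6 A

52.5 kA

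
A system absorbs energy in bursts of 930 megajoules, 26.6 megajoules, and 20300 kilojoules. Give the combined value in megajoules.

In megajoules:
  930 megajoules → 930
  26.6 megajoules → 26.6
  20300 kilojoules = 20300 × 10^-3 megajoules = 20.3
Sum: 930 + 26.6 + 20.3 = 976.9

976.9 megajoules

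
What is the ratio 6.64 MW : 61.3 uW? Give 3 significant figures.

(6.64 × 10⁶) / (61.3 × 10⁻⁶) = 0.1083 × 10¹²

108000000000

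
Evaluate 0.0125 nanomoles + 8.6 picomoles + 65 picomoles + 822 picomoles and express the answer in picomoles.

908.1 picomoles

In picomoles:
  0.0125 nanomoles = 0.0125 × 10³ picomoles = 12.5
  8.6 picomoles → 8.6
  65 picomoles → 65
  822 picomoles → 822
Sum: 12.5 + 8.6 + 65 + 822 = 908.1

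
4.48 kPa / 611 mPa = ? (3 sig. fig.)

(4.48 × 10^3) / (611 × 10^-3) = 0.007332 × 10^6

7330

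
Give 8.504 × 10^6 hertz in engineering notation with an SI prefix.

8.504 megahertz

= 8.504 × 10^6 hertz; 10^6 is mega.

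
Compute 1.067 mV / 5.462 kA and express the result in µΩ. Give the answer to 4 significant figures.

0.1953 µΩ

(1.067e-3) / (5.462e3) = 0.19535e-6 Ω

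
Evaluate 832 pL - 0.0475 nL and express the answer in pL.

784.5 pL

In pL:
  832 pL → 832
  0.0475 nL = 0.0475e3 pL = 47.5
Difference: 832 - 47.5 = 784.5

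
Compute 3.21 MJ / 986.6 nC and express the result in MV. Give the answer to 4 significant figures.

3254000 MV

(3.21 × 10⁶) / (986.6 × 10⁻⁹) = 0.0032536 × 10¹⁵ V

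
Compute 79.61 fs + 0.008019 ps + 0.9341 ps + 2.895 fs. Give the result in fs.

1024.624 fs

In fs:
  79.61 fs → 79.61
  0.008019 ps = 0.008019 × 10^3 fs = 8.019
  0.9341 ps = 0.9341 × 10^3 fs = 934.1
  2.895 fs → 2.895
Sum: 79.61 + 8.019 + 934.1 + 2.895 = 1024.624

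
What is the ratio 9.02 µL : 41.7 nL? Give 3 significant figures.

(9.02 × 10⁻⁶) / (41.7 × 10⁻⁹) = 0.2163 × 10³

216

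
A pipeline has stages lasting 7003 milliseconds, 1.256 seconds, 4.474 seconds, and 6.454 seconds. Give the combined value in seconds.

In seconds:
  7003 milliseconds = 7003 × 10^-3 seconds = 7.003
  1.256 seconds → 1.256
  4.474 seconds → 4.474
  6.454 seconds → 6.454
Sum: 7.003 + 1.256 + 4.474 + 6.454 = 19.187

19.187 seconds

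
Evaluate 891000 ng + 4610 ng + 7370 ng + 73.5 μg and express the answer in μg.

In μg:
  891000 ng = 891000e-3 μg = 891
  4610 ng = 4610e-3 μg = 4.61
  7370 ng = 7370e-3 μg = 7.37
  73.5 μg → 73.5
Sum: 891 + 4.61 + 7.37 + 73.5 = 976.48

976.48 μg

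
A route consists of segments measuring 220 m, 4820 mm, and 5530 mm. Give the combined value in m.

In m:
  220 m → 220
  4820 mm = 4820 × 10⁻³ m = 4.82
  5530 mm = 5530 × 10⁻³ m = 5.53
Sum: 220 + 4.82 + 5.53 = 230.35

230.35 m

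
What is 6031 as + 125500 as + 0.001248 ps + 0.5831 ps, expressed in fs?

715.879 fs

In fs:
  6031 as = 6031e-3 fs = 6.031
  125500 as = 125500e-3 fs = 125.5
  0.001248 ps = 0.001248e3 fs = 1.248
  0.5831 ps = 0.5831e3 fs = 583.1
Sum: 6.031 + 125.5 + 1.248 + 583.1 = 715.879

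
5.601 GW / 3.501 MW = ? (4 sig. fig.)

(5.601e9) / (3.501e6) = 1.5998e3

1600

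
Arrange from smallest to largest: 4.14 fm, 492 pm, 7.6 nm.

4.14 fm < 492 pm < 7.6 nm

4.14 fm = 0.00000000000000414 m
492 pm = 0.000000000492 m
7.6 nm = 0.0000000076 m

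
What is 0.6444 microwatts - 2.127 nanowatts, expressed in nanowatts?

In nanowatts:
  0.6444 microwatts = 0.6444 × 10³ nanowatts = 644.4
  2.127 nanowatts → 2.127
Difference: 644.4 - 2.127 = 642.273

642.273 nanowatts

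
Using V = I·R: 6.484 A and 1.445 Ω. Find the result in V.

6.484 × 1.445 = 9.36938 V

9.36938 V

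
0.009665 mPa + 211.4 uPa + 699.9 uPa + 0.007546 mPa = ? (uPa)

In uPa:
  0.009665 mPa = 0.009665 × 10³ uPa = 9.665
  211.4 uPa → 211.4
  699.9 uPa → 699.9
  0.007546 mPa = 0.007546 × 10³ uPa = 7.546
Sum: 9.665 + 211.4 + 699.9 + 7.546 = 928.511

928.511 uPa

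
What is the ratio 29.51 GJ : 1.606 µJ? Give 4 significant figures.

18370000000000000

(29.51e9) / (1.606e-6) = 18.375e15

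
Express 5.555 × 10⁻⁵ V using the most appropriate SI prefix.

55.55 µV

= 55.55 × 10⁻⁶ V; 10⁻⁶ is micro.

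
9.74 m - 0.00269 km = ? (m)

7.05 m

In m:
  9.74 m → 9.74
  0.00269 km = 0.00269e3 m = 2.69
Difference: 9.74 - 2.69 = 7.05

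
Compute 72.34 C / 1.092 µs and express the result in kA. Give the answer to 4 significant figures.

66250 kA

(72.34) / (1.092e-6) = 66.2454e6 A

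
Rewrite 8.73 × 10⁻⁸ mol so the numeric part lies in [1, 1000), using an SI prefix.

= 87.3 × 10⁻⁹ mol; 10⁻⁹ is nano.

87.3 nmol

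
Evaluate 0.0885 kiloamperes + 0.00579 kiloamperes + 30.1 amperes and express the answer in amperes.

124.39 amperes

In amperes:
  0.0885 kiloamperes = 0.0885e3 amperes = 88.5
  0.00579 kiloamperes = 0.00579e3 amperes = 5.79
  30.1 amperes → 30.1
Sum: 88.5 + 5.79 + 30.1 = 124.39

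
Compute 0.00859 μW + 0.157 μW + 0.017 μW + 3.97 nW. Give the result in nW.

In nW:
  0.00859 μW = 0.00859e3 nW = 8.59
  0.157 μW = 0.157e3 nW = 157
  0.017 μW = 0.017e3 nW = 17
  3.97 nW → 3.97
Sum: 8.59 + 157 + 17 + 3.97 = 186.56

186.56 nW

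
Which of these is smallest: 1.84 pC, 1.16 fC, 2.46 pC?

1.16 fC

1.84 pC = 0.00000000000184 C
1.16 fC = 0.00000000000000116 C
2.46 pC = 0.00000000000246 C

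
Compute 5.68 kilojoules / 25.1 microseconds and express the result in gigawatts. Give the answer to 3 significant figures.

(5.68e3) / (25.1e-6) = 0.22629e9 W

0.226 gigawatts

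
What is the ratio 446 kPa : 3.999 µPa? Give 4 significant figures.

111500000000

(446e3) / (3.999e-6) = 111.53e9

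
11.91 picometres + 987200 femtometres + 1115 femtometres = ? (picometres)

In picometres:
  11.91 picometres → 11.91
  987200 femtometres = 987200 × 10^-3 picometres = 987.2
  1115 femtometres = 1115 × 10^-3 picometres = 1.115
Sum: 11.91 + 987.2 + 1.115 = 1000.225

1000.225 picometres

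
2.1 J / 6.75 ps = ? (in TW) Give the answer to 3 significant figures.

(2.1) / (6.75e-12) = 0.31111e12 W

0.311 TW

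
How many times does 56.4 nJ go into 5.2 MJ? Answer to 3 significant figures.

92200000000000

(5.2e6) / (56.4e-9) = 0.0922e15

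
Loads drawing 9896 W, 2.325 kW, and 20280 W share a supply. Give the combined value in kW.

32.501 kW

In kW:
  9896 W = 9896 × 10⁻³ kW = 9.896
  2.325 kW → 2.325
  20280 W = 20280 × 10⁻³ kW = 20.28
Sum: 9.896 + 2.325 + 20.28 = 32.501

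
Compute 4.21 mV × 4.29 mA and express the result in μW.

18.0609 μW

4.21 × 10^-3 × 4.29 × 10^-3 = 18.0609 × 10^-6 W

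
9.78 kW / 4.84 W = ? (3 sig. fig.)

(9.78e3) / (4.84) = 2.021e3

2020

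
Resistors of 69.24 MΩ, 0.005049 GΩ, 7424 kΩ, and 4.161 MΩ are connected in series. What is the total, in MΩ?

85.874 MΩ

In MΩ:
  69.24 MΩ → 69.24
  0.005049 GΩ = 0.005049e3 MΩ = 5.049
  7424 kΩ = 7424e-3 MΩ = 7.424
  4.161 MΩ → 4.161
Sum: 69.24 + 5.049 + 7.424 + 4.161 = 85.874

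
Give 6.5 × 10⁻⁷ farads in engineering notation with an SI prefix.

= 650 × 10⁻⁹ farads; 10⁻⁹ is nano.

650 nanofarads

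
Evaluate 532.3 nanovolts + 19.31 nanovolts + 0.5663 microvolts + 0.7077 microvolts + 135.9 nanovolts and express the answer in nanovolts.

1961.51 nanovolts

In nanovolts:
  532.3 nanovolts → 532.3
  19.31 nanovolts → 19.31
  0.5663 microvolts = 0.5663 × 10³ nanovolts = 566.3
  0.7077 microvolts = 0.7077 × 10³ nanovolts = 707.7
  135.9 nanovolts → 135.9
Sum: 532.3 + 19.31 + 566.3 + 707.7 + 135.9 = 1961.51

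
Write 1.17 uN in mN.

0.00117 mN

micro = 10⁻⁶, milli = 10⁻³; factor is 10⁻³.
1.17 × 10⁻³ = 0.00117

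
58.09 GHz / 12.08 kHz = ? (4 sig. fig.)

4809000

(58.09 × 10⁹) / (12.08 × 10³) = 4.8088 × 10⁶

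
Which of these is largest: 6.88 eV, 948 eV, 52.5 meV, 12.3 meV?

948 eV

6.88 eV = 6.88 eV
948 eV = 948 eV
52.5 meV = 0.0525 eV
12.3 meV = 0.0123 eV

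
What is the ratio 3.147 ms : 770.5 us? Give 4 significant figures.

(3.147 × 10^-3) / (770.5 × 10^-6) = 0.0040844 × 10^3

4.084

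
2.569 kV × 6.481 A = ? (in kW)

16.649689 kW

2.569e3 × 6.481 = 16.649689e3 W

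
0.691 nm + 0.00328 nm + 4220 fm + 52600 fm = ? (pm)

In pm:
  0.691 nm = 0.691 × 10^3 pm = 691
  0.00328 nm = 0.00328 × 10^3 pm = 3.28
  4220 fm = 4220 × 10^-3 pm = 4.22
  52600 fm = 52600 × 10^-3 pm = 52.6
Sum: 691 + 3.28 + 4.22 + 52.6 = 751.1

751.1 pm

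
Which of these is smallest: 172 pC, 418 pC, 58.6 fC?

172 pC = 0.000000000172 C
418 pC = 0.000000000418 C
58.6 fC = 0.0000000000000586 C

58.6 fC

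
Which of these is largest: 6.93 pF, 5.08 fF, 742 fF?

6.93 pF = 0.00000000000693 F
5.08 fF = 0.00000000000000508 F
742 fF = 0.000000000000742 F

6.93 pF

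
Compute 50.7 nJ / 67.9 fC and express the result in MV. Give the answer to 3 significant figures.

0.747 MV

(50.7 × 10^-9) / (67.9 × 10^-15) = 0.74669 × 10^6 V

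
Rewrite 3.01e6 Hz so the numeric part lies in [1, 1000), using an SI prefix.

3.01 MHz

= 3.01e6 Hz; 1e6 is mega.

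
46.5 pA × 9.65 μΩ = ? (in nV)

46.5 × 10^-12 × 9.65 × 10^-6 = 448.725 × 10^-18 V

0.000000448725 nV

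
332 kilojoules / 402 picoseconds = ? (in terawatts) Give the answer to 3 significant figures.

(332e3) / (402e-12) = 0.82587e15 W

826 terawatts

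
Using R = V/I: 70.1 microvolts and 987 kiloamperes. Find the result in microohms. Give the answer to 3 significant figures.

(70.1e-6) / (987e3) = 0.071023e-9 Ω

0.0000710 microohms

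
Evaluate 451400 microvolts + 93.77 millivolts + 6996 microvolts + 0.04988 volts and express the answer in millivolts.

In millivolts:
  451400 microvolts = 451400 × 10⁻³ millivolts = 451.4
  93.77 millivolts → 93.77
  6996 microvolts = 6996 × 10⁻³ millivolts = 6.996
  0.04988 volts = 0.04988 × 10³ millivolts = 49.88
Sum: 451.4 + 93.77 + 6.996 + 49.88 = 602.046

602.046 millivolts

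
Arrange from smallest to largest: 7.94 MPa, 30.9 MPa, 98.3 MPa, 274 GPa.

7.94 MPa < 30.9 MPa < 98.3 MPa < 274 GPa

7.94 MPa = 7940000 Pa
30.9 MPa = 30900000 Pa
98.3 MPa = 98300000 Pa
274 GPa = 274000000000 Pa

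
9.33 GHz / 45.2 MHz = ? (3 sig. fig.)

206

(9.33e9) / (45.2e6) = 0.2064e3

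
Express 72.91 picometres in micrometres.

0.00007291 micrometres

pico = 10^-12, micro = 10^-6; factor is 10^-6.
72.91 × 10^-6 = 0.00007291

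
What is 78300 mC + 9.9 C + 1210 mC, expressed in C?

89.41 C

In C:
  78300 mC = 78300 × 10^-3 C = 78.3
  9.9 C → 9.9
  1210 mC = 1210 × 10^-3 C = 1.21
Sum: 78.3 + 9.9 + 1.21 = 89.41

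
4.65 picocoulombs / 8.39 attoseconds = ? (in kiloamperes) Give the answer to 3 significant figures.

554 kiloamperes

(4.65e-12) / (8.39e-18) = 0.55423e6 A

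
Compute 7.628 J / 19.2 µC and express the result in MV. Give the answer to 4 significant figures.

0.3973 MV

(7.628) / (19.2e-6) = 0.397292e6 V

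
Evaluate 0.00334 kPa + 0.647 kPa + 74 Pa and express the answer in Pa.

In Pa:
  0.00334 kPa = 0.00334e3 Pa = 3.34
  0.647 kPa = 0.647e3 Pa = 647
  74 Pa → 74
Sum: 3.34 + 647 + 74 = 724.34

724.34 Pa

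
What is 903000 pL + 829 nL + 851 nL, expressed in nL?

2583 nL

In nL:
  903000 pL = 903000e-3 nL = 903
  829 nL → 829
  851 nL → 851
Sum: 903 + 829 + 851 = 2583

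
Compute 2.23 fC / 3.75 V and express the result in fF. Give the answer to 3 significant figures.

(2.23 × 10^-15) / (3.75) = 0.59467 × 10^-15 F

0.595 fF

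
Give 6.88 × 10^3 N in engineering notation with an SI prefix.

= 6.88 × 10^3 N; 10^3 is kilo.

6.88 kN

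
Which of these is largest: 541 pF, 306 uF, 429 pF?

306 uF

541 pF = 0.000000000541 F
306 uF = 0.000306 F
429 pF = 0.000000000429 F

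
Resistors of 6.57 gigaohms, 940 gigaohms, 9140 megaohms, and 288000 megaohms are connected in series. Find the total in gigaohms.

In gigaohms:
  6.57 gigaohms → 6.57
  940 gigaohms → 940
  9140 megaohms = 9140e-3 gigaohms = 9.14
  288000 megaohms = 288000e-3 gigaohms = 288
Sum: 6.57 + 940 + 9.14 + 288 = 1243.71

1243.71 gigaohms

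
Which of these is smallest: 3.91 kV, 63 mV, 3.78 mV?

3.78 mV

3.91 kV = 3910 V
63 mV = 0.063 V
3.78 mV = 0.00378 V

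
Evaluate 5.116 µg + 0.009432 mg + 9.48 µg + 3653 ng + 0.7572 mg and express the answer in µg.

In µg:
  5.116 µg → 5.116
  0.009432 mg = 0.009432e3 µg = 9.432
  9.48 µg → 9.48
  3653 ng = 3653e-3 µg = 3.653
  0.7572 mg = 0.7572e3 µg = 757.2
Sum: 5.116 + 9.432 + 9.48 + 3.653 + 757.2 = 784.881

784.881 µg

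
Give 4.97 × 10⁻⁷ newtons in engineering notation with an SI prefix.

= 497 × 10⁻⁹ newtons; 10⁻⁹ is nano.

497 nanonewtons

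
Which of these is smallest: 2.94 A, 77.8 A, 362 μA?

362 μA

2.94 A = 2.94 A
77.8 A = 77.8 A
362 μA = 0.000362 A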